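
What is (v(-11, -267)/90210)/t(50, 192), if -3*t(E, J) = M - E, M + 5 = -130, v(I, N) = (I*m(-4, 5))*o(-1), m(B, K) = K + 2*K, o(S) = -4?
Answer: 66/556295 ≈ 0.00011864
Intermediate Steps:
m(B, K) = 3*K
v(I, N) = -60*I (v(I, N) = (I*(3*5))*(-4) = (I*15)*(-4) = (15*I)*(-4) = -60*I)
M = -135 (M = -5 - 130 = -135)
t(E, J) = 45 + E/3 (t(E, J) = -(-135 - E)/3 = 45 + E/3)
(v(-11, -267)/90210)/t(50, 192) = (-60*(-11)/90210)/(45 + (⅓)*50) = (660*(1/90210))/(45 + 50/3) = 22/(3007*(185/3)) = (22/3007)*(3/185) = 66/556295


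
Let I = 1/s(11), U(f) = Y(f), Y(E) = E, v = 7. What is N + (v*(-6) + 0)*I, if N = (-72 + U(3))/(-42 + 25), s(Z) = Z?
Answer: 45/187 ≈ 0.24064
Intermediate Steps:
U(f) = f
I = 1/11 ≈ 0.090909
N = 69/17 (N = (-72 + 3)/(-42 + 25) = -69/(-17) = -69*(-1/17) = 69/17 ≈ 4.0588)
N + (v*(-6) + 0)*I = 69/17 + (7*(-6) + 0)*(1/11) = 69/17 + (-42 + 0)*(1/11) = 69/17 - 42*1/11 = 69/17 - 42/11 = 45/187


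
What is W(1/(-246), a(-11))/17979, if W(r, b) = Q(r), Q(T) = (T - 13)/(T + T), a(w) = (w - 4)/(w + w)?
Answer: 3199/35958 ≈ 0.088965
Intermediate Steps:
a(w) = (-4 + w)/(2*w) (a(w) = (-4 + w)/((2*w)) = (-4 + w)*(1/(2*w)) = (-4 + w)/(2*w))
Q(T) = (-13 + T)/(2*T) (Q(T) = (-13 + T)/((2*T)) = (-13 + T)*(1/(2*T)) = (-13 + T)/(2*T))
W(r, b) = (-13 + r)/(2*r)
W(1/(-246), a(-11))/17979 = ((-13 + 1/(-246))/(2*(1/(-246))))/17979 = ((-13 - 1/246)/(2*(-1/246)))*(1/17979) = ((½)*(-246)*(-3199/246))*(1/17979) = (3199/2)*(1/17979) = 3199/35958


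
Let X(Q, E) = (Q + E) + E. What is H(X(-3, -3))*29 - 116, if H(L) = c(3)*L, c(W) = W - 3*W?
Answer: 1450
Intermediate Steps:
X(Q, E) = Q + 2*E (X(Q, E) = (E + Q) + E = Q + 2*E)
c(W) = -2*W
H(L) = -6*L (H(L) = (-2*3)*L = -6*L)
H(X(-3, -3))*29 - 116 = -6*(-3 + 2*(-3))*29 - 116 = -6*(-3 - 6)*29 - 116 = -6*(-9)*29 - 116 = 54*29 - 116 = 1566 - 116 = 1450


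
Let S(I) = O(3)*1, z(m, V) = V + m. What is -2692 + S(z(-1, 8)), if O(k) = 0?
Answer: -2692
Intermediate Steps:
S(I) = 0 (S(I) = 0*1 = 0)
-2692 + S(z(-1, 8)) = -2692 + 0 = -2692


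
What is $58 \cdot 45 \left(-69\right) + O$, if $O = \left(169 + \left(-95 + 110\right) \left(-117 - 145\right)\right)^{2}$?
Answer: $13965031$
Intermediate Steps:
$O = 14145121$ ($O = \left(169 + 15 \left(-262\right)\right)^{2} = \left(169 - 3930\right)^{2} = \left(-3761\right)^{2} = 14145121$)
$58 \cdot 45 \left(-69\right) + O = 58 \cdot 45 \left(-69\right) + 14145121 = 2610 \left(-69\right) + 14145121 = -180090 + 14145121 = 13965031$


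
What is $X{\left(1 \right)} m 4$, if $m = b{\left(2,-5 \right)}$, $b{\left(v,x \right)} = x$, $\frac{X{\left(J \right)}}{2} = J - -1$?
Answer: $-80$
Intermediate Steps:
$X{\left(J \right)} = 2 + 2 J$ ($X{\left(J \right)} = 2 \left(J - -1\right) = 2 \left(J + 1\right) = 2 \left(1 + J\right) = 2 + 2 J$)
$m = -5$
$X{\left(1 \right)} m 4 = \left(2 + 2 \cdot 1\right) \left(-5\right) 4 = \left(2 + 2\right) \left(-5\right) 4 = 4 \left(-5\right) 4 = \left(-20\right) 4 = -80$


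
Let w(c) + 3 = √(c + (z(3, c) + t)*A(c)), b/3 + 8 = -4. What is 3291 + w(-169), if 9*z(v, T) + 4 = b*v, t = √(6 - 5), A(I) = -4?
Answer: 3288 + I*√1109/3 ≈ 3288.0 + 11.101*I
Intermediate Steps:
b = -36 (b = -24 + 3*(-4) = -24 - 12 = -36)
t = 1 (t = √1 = 1)
z(v, T) = -4/9 - 4*v (z(v, T) = -4/9 + (-36*v)/9 = -4/9 - 4*v)
w(c) = -3 + √(412/9 + c) (w(c) = -3 + √(c + ((-4/9 - 4*3) + 1)*(-4)) = -3 + √(c + ((-4/9 - 12) + 1)*(-4)) = -3 + √(c + (-112/9 + 1)*(-4)) = -3 + √(c - 103/9*(-4)) = -3 + √(c + 412/9) = -3 + √(412/9 + c))
3291 + w(-169) = 3291 + (-3 + √(412 + 9*(-169))/3) = 3291 + (-3 + √(412 - 1521)/3) = 3291 + (-3 + √(-1109)/3) = 3291 + (-3 + (I*√1109)/3) = 3291 + (-3 + I*√1109/3) = 3288 + I*√1109/3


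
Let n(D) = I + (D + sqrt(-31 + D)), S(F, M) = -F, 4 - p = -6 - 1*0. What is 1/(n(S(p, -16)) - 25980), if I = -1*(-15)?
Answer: -25975/674700666 - I*sqrt(41)/674700666 ≈ -3.8499e-5 - 9.4903e-9*I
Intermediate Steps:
p = 10 (p = 4 - (-6 - 1*0) = 4 - (-6 + 0) = 4 - 1*(-6) = 4 + 6 = 10)
I = 15
n(D) = 15 + D + sqrt(-31 + D) (n(D) = 15 + (D + sqrt(-31 + D)) = 15 + D + sqrt(-31 + D))
1/(n(S(p, -16)) - 25980) = 1/((15 - 1*10 + sqrt(-31 - 1*10)) - 25980) = 1/((15 - 10 + sqrt(-31 - 10)) - 25980) = 1/((15 - 10 + sqrt(-41)) - 25980) = 1/((15 - 10 + I*sqrt(41)) - 25980) = 1/((5 + I*sqrt(41)) - 25980) = 1/(-25975 + I*sqrt(41))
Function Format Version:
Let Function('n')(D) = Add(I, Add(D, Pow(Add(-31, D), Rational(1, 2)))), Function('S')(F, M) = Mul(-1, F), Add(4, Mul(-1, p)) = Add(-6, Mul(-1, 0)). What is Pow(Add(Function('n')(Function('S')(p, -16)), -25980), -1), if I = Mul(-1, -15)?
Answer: Add(Rational(-25975, 674700666), Mul(Rational(-1, 674700666), I, Pow(41, Rational(1, 2)))) ≈ Add(-3.8499e-5, Mul(-9.4903e-9, I))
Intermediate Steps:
p = 10 (p = Add(4, Mul(-1, Add(-6, Mul(-1, 0)))) = Add(4, Mul(-1, Add(-6, 0))) = Add(4, Mul(-1, -6)) = Add(4, 6) = 10)
I = 15
Function('n')(D) = Add(15, D, Pow(Add(-31, D), Rational(1, 2))) (Function('n')(D) = Add(15, Add(D, Pow(Add(-31, D), Rational(1, 2)))) = Add(15, D, Pow(Add(-31, D), Rational(1, 2))))
Pow(Add(Function('n')(Function('S')(p, -16)), -25980), -1) = Pow(Add(Add(15, Mul(-1, 10), Pow(Add(-31, Mul(-1, 10)), Rational(1, 2))), -25980), -1) = Pow(Add(Add(15, -10, Pow(Add(-31, -10), Rational(1, 2))), -25980), -1) = Pow(Add(Add(15, -10, Pow(-41, Rational(1, 2))), -25980), -1) = Pow(Add(Add(15, -10, Mul(I, Pow(41, Rational(1, 2)))), -25980), -1) = Pow(Add(Add(5, Mul(I, Pow(41, Rational(1, 2)))), -25980), -1) = Pow(Add(-25975, Mul(I, Pow(41, Rational(1, 2)))), -1)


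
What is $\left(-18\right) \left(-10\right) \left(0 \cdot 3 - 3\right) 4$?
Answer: $-2160$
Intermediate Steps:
$\left(-18\right) \left(-10\right) \left(0 \cdot 3 - 3\right) 4 = 180 \left(0 - 3\right) 4 = 180 \left(\left(-3\right) 4\right) = 180 \left(-12\right) = -2160$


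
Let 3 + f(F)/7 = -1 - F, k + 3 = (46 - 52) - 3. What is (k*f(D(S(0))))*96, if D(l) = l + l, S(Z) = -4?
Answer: -32256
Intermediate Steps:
D(l) = 2*l
k = -12 (k = -3 + ((46 - 52) - 3) = -3 + (-6 - 3) = -3 - 9 = -12)
f(F) = -28 - 7*F (f(F) = -21 + 7*(-1 - F) = -21 + (-7 - 7*F) = -28 - 7*F)
(k*f(D(S(0))))*96 = -12*(-28 - 14*(-4))*96 = -12*(-28 - 7*(-8))*96 = -12*(-28 + 56)*96 = -12*28*96 = -336*96 = -32256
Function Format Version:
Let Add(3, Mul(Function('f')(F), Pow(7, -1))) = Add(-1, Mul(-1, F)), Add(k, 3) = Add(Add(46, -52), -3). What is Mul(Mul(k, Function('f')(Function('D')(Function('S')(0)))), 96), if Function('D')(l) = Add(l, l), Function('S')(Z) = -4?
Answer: -32256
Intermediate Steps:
Function('D')(l) = Mul(2, l)
k = -12 (k = Add(-3, Add(Add(46, -52), -3)) = Add(-3, Add(-6, -3)) = Add(-3, -9) = -12)
Function('f')(F) = Add(-28, Mul(-7, F)) (Function('f')(F) = Add(-21, Mul(7, Add(-1, Mul(-1, F)))) = Add(-21, Add(-7, Mul(-7, F))) = Add(-28, Mul(-7, F)))
Mul(Mul(k, Function('f')(Function('D')(Function('S')(0)))), 96) = Mul(Mul(-12, Add(-28, Mul(-7, Mul(2, -4)))), 96) = Mul(Mul(-12, Add(-28, Mul(-7, -8))), 96) = Mul(Mul(-12, Add(-28, 56)), 96) = Mul(Mul(-12, 28), 96) = Mul(-336, 96) = -32256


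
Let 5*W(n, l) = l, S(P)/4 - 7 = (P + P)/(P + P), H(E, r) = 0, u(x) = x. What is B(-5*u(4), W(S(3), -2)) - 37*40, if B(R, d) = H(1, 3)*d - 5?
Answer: -1485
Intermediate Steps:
S(P) = 32 (S(P) = 28 + 4*((P + P)/(P + P)) = 28 + 4*((2*P)/((2*P))) = 28 + 4*((2*P)*(1/(2*P))) = 28 + 4*1 = 28 + 4 = 32)
W(n, l) = l/5
B(R, d) = -5 (B(R, d) = 0*d - 5 = 0 - 5 = -5)
B(-5*u(4), W(S(3), -2)) - 37*40 = -5 - 37*40 = -5 - 1480 = -1485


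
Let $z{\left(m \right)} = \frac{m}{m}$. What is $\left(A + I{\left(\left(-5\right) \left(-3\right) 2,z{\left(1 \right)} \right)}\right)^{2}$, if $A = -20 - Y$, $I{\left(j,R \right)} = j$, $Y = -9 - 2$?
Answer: $441$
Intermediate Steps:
$Y = -11$
$z{\left(m \right)} = 1$
$A = -9$ ($A = -20 - -11 = -20 + 11 = -9$)
$\left(A + I{\left(\left(-5\right) \left(-3\right) 2,z{\left(1 \right)} \right)}\right)^{2} = \left(-9 + \left(-5\right) \left(-3\right) 2\right)^{2} = \left(-9 + 15 \cdot 2\right)^{2} = \left(-9 + 30\right)^{2} = 21^{2} = 441$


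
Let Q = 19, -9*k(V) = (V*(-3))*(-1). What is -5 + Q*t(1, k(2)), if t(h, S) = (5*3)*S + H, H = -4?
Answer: -271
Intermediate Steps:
k(V) = -V/3 (k(V) = -V*(-3)*(-1)/9 = -(-3*V)*(-1)/9 = -V/3)
t(h, S) = -4 + 15*S (t(h, S) = (5*3)*S - 4 = 15*S - 4 = -4 + 15*S)
-5 + Q*t(1, k(2)) = -5 + 19*(-4 + 15*(-1/3*2)) = -5 + 19*(-4 + 15*(-2/3)) = -5 + 19*(-4 - 10) = -5 + 19*(-14) = -5 - 266 = -271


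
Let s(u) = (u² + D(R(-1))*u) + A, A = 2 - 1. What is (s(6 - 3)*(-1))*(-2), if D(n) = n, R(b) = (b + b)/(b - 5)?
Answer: 22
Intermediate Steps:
A = 1
R(b) = 2*b/(-5 + b) (R(b) = (2*b)/(-5 + b) = 2*b/(-5 + b))
s(u) = 1 + u² + u/3 (s(u) = (u² + (2*(-1)/(-5 - 1))*u) + 1 = (u² + (2*(-1)/(-6))*u) + 1 = (u² + (2*(-1)*(-⅙))*u) + 1 = (u² + u/3) + 1 = 1 + u² + u/3)
(s(6 - 3)*(-1))*(-2) = ((1 + (6 - 3)² + (6 - 3)/3)*(-1))*(-2) = ((1 + 3² + (⅓)*3)*(-1))*(-2) = ((1 + 9 + 1)*(-1))*(-2) = (11*(-1))*(-2) = -11*(-2) = 22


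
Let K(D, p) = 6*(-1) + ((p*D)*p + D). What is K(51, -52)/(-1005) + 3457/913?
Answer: -40824384/305855 ≈ -133.48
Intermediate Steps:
K(D, p) = -6 + D + D*p**2 (K(D, p) = -6 + ((D*p)*p + D) = -6 + (D*p**2 + D) = -6 + (D + D*p**2) = -6 + D + D*p**2)
K(51, -52)/(-1005) + 3457/913 = (-6 + 51 + 51*(-52)**2)/(-1005) + 3457/913 = (-6 + 51 + 51*2704)*(-1/1005) + 3457*(1/913) = (-6 + 51 + 137904)*(-1/1005) + 3457/913 = 137949*(-1/1005) + 3457/913 = -45983/335 + 3457/913 = -40824384/305855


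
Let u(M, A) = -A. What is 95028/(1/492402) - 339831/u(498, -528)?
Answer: 8235387883779/176 ≈ 4.6792e+10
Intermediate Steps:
95028/(1/492402) - 339831/u(498, -528) = 95028/(1/492402) - 339831/((-1*(-528))) = 95028/(1/492402) - 339831/528 = 95028*492402 - 339831*1/528 = 46791977256 - 113277/176 = 8235387883779/176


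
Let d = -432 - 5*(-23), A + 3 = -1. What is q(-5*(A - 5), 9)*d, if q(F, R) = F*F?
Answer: -641925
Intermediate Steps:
A = -4 (A = -3 - 1 = -4)
d = -317 (d = -432 - 1*(-115) = -432 + 115 = -317)
q(F, R) = F**2
q(-5*(A - 5), 9)*d = (-5*(-4 - 5))**2*(-317) = (-5*(-9))**2*(-317) = 45**2*(-317) = 2025*(-317) = -641925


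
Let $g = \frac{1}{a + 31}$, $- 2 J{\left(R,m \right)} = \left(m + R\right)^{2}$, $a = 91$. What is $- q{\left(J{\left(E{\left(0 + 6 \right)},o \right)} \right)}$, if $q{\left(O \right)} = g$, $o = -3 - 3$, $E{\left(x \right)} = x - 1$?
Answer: $- \frac{1}{122} \approx -0.0081967$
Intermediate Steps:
$E{\left(x \right)} = -1 + x$
$o = -6$ ($o = -3 - 3 = -6$)
$J{\left(R,m \right)} = - \frac{\left(R + m\right)^{2}}{2}$ ($J{\left(R,m \right)} = - \frac{\left(m + R\right)^{2}}{2} = - \frac{\left(R + m\right)^{2}}{2}$)
$g = \frac{1}{122}$ ($g = \frac{1}{91 + 31} = \frac{1}{122} \approx 0.0081967$)
$q{\left(O \right)} = \frac{1}{122}$
$- q{\left(J{\left(E{\left(0 + 6 \right)},o \right)} \right)} = \left(-1\right) \frac{1}{122} = - \frac{1}{122}$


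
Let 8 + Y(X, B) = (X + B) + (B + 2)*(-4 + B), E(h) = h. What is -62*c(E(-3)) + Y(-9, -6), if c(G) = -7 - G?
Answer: 265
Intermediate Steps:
Y(X, B) = -8 + B + X + (-4 + B)*(2 + B) (Y(X, B) = -8 + ((X + B) + (B + 2)*(-4 + B)) = -8 + ((B + X) + (2 + B)*(-4 + B)) = -8 + ((B + X) + (-4 + B)*(2 + B)) = -8 + (B + X + (-4 + B)*(2 + B)) = -8 + B + X + (-4 + B)*(2 + B))
-62*c(E(-3)) + Y(-9, -6) = -62*(-7 - 1*(-3)) + (-16 - 9 + (-6)² - 1*(-6)) = -62*(-7 + 3) + (-16 - 9 + 36 + 6) = -62*(-4) + 17 = 248 + 17 = 265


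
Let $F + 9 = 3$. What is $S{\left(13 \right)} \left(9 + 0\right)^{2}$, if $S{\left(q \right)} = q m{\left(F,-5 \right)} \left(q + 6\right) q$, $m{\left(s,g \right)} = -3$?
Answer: $-780273$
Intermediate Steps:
$F = -6$ ($F = -9 + 3 = -6$)
$S{\left(q \right)} = - 3 q^{2} \left(6 + q\right)$ ($S{\left(q \right)} = q \left(-3\right) \left(q + 6\right) q = - 3 q \left(6 + q\right) q = - 3 q q \left(6 + q\right) = - 3 q^{2} \left(6 + q\right)$)
$S{\left(13 \right)} \left(9 + 0\right)^{2} = 3 \cdot 13^{2} \left(-6 - 13\right) \left(9 + 0\right)^{2} = 3 \cdot 169 \left(-6 - 13\right) 9^{2} = 3 \cdot 169 \left(-19\right) 81 = \left(-9633\right) 81 = -780273$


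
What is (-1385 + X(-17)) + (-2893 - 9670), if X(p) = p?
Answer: -13965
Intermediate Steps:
(-1385 + X(-17)) + (-2893 - 9670) = (-1385 - 17) + (-2893 - 9670) = -1402 - 12563 = -13965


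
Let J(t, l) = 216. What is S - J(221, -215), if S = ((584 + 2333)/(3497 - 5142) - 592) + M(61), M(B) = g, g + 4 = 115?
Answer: -1149482/1645 ≈ -698.77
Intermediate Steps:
g = 111 (g = -4 + 115 = 111)
M(B) = 111
S = -794162/1645 (S = ((584 + 2333)/(3497 - 5142) - 592) + 111 = (2917/(-1645) - 592) + 111 = (2917*(-1/1645) - 592) + 111 = (-2917/1645 - 592) + 111 = -976757/1645 + 111 = -794162/1645 ≈ -482.77)
S - J(221, -215) = -794162/1645 - 1*216 = -794162/1645 - 216 = -1149482/1645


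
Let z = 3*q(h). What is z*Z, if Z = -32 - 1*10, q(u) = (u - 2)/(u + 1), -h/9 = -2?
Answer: -2016/19 ≈ -106.11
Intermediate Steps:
h = 18 (h = -9*(-2) = 18)
q(u) = (-2 + u)/(1 + u)
Z = -42 (Z = -32 - 10 = -42)
z = 48/19 (z = 3*((-2 + 18)/(1 + 18)) = 3*(16/19) = 48/19 ≈ 2.5263)
z*Z = (48/19)*(-42) = -2016/19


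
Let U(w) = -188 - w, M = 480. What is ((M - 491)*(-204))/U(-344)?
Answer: 187/13 ≈ 14.385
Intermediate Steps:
((M - 491)*(-204))/U(-344) = ((480 - 491)*(-204))/(-188 - 1*(-344)) = (-11*(-204))/(-188 + 344) = 2244/156 = 2244*(1/156) = 187/13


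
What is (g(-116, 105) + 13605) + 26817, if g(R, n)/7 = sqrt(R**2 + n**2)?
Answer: 40422 + 7*sqrt(24481) ≈ 41517.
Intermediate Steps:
g(R, n) = 7*sqrt(R**2 + n**2)
(g(-116, 105) + 13605) + 26817 = (7*sqrt((-116)**2 + 105**2) + 13605) + 26817 = (7*sqrt(13456 + 11025) + 13605) + 26817 = (7*sqrt(24481) + 13605) + 26817 = (13605 + 7*sqrt(24481)) + 26817 = 40422 + 7*sqrt(24481)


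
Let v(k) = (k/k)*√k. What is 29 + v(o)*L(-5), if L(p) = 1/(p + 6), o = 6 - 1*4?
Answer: 29 + √2 ≈ 30.414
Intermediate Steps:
o = 2 (o = 6 - 4 = 2)
v(k) = √k (v(k) = 1*√k = √k)
L(p) = 1/(6 + p)
29 + v(o)*L(-5) = 29 + √2/(6 - 5) = 29 + √2/1 = 29 + √2*1 = 29 + √2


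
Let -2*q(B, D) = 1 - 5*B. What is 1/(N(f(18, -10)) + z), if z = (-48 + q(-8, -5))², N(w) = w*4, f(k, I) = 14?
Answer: 4/18993 ≈ 0.00021060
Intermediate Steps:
q(B, D) = -½ + 5*B/2 (q(B, D) = -(1 - 5*B)/2 = -½ + 5*B/2)
N(w) = 4*w
z = 18769/4 (z = (-48 + (-½ + (5/2)*(-8)))² = (-48 + (-½ - 20))² = (-48 - 41/2)² = (-137/2)² = 18769/4 ≈ 4692.3)
1/(N(f(18, -10)) + z) = 1/(4*14 + 18769/4) = 1/(56 + 18769/4) = 1/(18993/4) = 4/18993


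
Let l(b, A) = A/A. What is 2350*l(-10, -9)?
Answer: 2350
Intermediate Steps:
l(b, A) = 1
2350*l(-10, -9) = 2350*1 = 2350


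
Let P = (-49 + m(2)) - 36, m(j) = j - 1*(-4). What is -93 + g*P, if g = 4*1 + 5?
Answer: -804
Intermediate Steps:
m(j) = 4 + j (m(j) = j + 4 = 4 + j)
P = -79 (P = (-49 + (4 + 2)) - 36 = (-49 + 6) - 36 = -43 - 36 = -79)
g = 9 (g = 4 + 5 = 9)
-93 + g*P = -93 + 9*(-79) = -93 - 711 = -804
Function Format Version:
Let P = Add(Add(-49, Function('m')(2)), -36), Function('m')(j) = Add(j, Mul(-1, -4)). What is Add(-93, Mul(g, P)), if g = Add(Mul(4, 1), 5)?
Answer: -804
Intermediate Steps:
Function('m')(j) = Add(4, j) (Function('m')(j) = Add(j, 4) = Add(4, j))
P = -79 (P = Add(Add(-49, Add(4, 2)), -36) = Add(Add(-49, 6), -36) = Add(-43, -36) = -79)
g = 9 (g = Add(4, 5) = 9)
Add(-93, Mul(g, P)) = Add(-93, Mul(9, -79)) = Add(-93, -711) = -804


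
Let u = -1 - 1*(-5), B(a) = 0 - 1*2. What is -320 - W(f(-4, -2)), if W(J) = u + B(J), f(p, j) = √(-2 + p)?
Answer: -322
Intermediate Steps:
B(a) = -2 (B(a) = 0 - 2 = -2)
u = 4 (u = -1 + 5 = 4)
W(J) = 2 (W(J) = 4 - 2 = 2)
-320 - W(f(-4, -2)) = -320 - 1*2 = -320 - 2 = -322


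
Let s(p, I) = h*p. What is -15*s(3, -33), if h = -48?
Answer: 2160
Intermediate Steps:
s(p, I) = -48*p
-15*s(3, -33) = -(-720)*3 = -15*(-144) = 2160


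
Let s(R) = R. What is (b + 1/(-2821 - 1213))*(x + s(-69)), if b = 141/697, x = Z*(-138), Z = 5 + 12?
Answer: -1371954255/2811698 ≈ -487.95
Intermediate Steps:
Z = 17
x = -2346 (x = 17*(-138) = -2346)
b = 141/697 (b = 141*(1/697) = 141/697 ≈ 0.20230)
(b + 1/(-2821 - 1213))*(x + s(-69)) = (141/697 + 1/(-2821 - 1213))*(-2346 - 69) = (141/697 + 1/(-4034))*(-2415) = (141/697 - 1/4034)*(-2415) = (568097/2811698)*(-2415) = -1371954255/2811698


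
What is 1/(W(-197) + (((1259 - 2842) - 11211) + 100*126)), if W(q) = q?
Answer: -1/391 ≈ -0.0025575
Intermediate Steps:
1/(W(-197) + (((1259 - 2842) - 11211) + 100*126)) = 1/(-197 + (((1259 - 2842) - 11211) + 100*126)) = 1/(-197 + ((-1583 - 11211) + 12600)) = 1/(-197 + (-12794 + 12600)) = 1/(-197 - 194) = 1/(-391) = -1/391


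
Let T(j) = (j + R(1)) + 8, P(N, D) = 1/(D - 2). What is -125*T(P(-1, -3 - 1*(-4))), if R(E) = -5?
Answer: -250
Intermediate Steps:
P(N, D) = 1/(-2 + D)
T(j) = 3 + j (T(j) = (j - 5) + 8 = (-5 + j) + 8 = 3 + j)
-125*T(P(-1, -3 - 1*(-4))) = -125*(3 + 1/(-2 + (-3 - 1*(-4)))) = -125*(3 + 1/(-2 + (-3 + 4))) = -125*(3 + 1/(-2 + 1)) = -125*(3 + 1/(-1)) = -125*(3 - 1) = -125*2 = -250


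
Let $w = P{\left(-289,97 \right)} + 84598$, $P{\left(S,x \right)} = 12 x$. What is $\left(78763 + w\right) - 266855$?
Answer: $-102330$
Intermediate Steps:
$w = 85762$ ($w = 12 \cdot 97 + 84598 = 1164 + 84598 = 85762$)
$\left(78763 + w\right) - 266855 = \left(78763 + 85762\right) - 266855 = 164525 - 266855 = -102330$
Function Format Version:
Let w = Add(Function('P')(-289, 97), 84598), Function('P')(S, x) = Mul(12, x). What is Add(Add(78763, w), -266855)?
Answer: -102330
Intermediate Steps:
w = 85762 (w = Add(Mul(12, 97), 84598) = Add(1164, 84598) = 85762)
Add(Add(78763, w), -266855) = Add(Add(78763, 85762), -266855) = Add(164525, -266855) = -102330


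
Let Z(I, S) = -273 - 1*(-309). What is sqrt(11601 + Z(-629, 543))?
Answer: 3*sqrt(1293) ≈ 107.87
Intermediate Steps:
Z(I, S) = 36 (Z(I, S) = -273 + 309 = 36)
sqrt(11601 + Z(-629, 543)) = sqrt(11601 + 36) = sqrt(11637) = 3*sqrt(1293)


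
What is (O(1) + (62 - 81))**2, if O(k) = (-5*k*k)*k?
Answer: 576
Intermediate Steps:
O(k) = -5*k**3 (O(k) = (-5*k**2)*k = -5*k**3)
(O(1) + (62 - 81))**2 = (-5*1**3 + (62 - 81))**2 = (-5*1 - 19)**2 = (-5 - 19)**2 = (-24)**2 = 576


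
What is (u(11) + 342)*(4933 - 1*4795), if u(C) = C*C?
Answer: 63894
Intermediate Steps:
u(C) = C²
(u(11) + 342)*(4933 - 1*4795) = (11² + 342)*(4933 - 1*4795) = (121 + 342)*(4933 - 4795) = 463*138 = 63894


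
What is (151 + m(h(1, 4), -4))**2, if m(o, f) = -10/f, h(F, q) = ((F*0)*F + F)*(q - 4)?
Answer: 94249/4 ≈ 23562.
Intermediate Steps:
h(F, q) = F*(-4 + q) (h(F, q) = (0*F + F)*(-4 + q) = (0 + F)*(-4 + q) = F*(-4 + q))
(151 + m(h(1, 4), -4))**2 = (151 - 10/(-4))**2 = (151 - 10*(-1/4))**2 = (151 + 5/2)**2 = (307/2)**2 = 94249/4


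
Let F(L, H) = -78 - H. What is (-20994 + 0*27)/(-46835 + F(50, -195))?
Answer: 10497/23359 ≈ 0.44938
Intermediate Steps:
(-20994 + 0*27)/(-46835 + F(50, -195)) = (-20994 + 0*27)/(-46835 + (-78 - 1*(-195))) = (-20994 + 0)/(-46835 + (-78 + 195)) = -20994/(-46835 + 117) = -20994/(-46718) = -20994*(-1/46718) = 10497/23359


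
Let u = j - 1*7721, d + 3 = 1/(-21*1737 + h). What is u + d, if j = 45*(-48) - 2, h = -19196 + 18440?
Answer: -368085439/37233 ≈ -9886.0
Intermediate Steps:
h = -756
j = -2162 (j = -2160 - 2 = -2162)
d = -111700/37233 (d = -3 + 1/(-21*1737 - 756) = -3 + 1/(-36477 - 756) = -3 + 1/(-37233) = -3 - 1/37233 = -111700/37233 ≈ -3.0000)
u = -9883 (u = -2162 - 1*7721 = -2162 - 7721 = -9883)
u + d = -9883 - 111700/37233 = -368085439/37233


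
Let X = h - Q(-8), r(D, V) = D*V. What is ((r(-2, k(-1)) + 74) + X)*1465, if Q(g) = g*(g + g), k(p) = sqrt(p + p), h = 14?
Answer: -58600 - 2930*I*sqrt(2) ≈ -58600.0 - 4143.6*I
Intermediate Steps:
k(p) = sqrt(2)*sqrt(p) (k(p) = sqrt(2*p) = sqrt(2)*sqrt(p))
Q(g) = 2*g**2 (Q(g) = g*(2*g) = 2*g**2)
X = -114 (X = 14 - 2*(-8)**2 = 14 - 2*64 = 14 - 1*128 = 14 - 128 = -114)
((r(-2, k(-1)) + 74) + X)*1465 = ((-2*sqrt(2)*sqrt(-1) + 74) - 114)*1465 = ((-2*sqrt(2)*I + 74) - 114)*1465 = ((-2*I*sqrt(2) + 74) - 114)*1465 = ((74 - 2*I*sqrt(2)) - 114)*1465 = (-40 - 2*I*sqrt(2))*1465 = -58600 - 2930*I*sqrt(2)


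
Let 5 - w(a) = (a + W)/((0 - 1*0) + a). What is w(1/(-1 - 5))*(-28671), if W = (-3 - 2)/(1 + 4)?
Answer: 57342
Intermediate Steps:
W = -1 (W = -5/5 = -5*⅕ = -1)
w(a) = 5 - (-1 + a)/a (w(a) = 5 - (a - 1)/((0 - 1*0) + a) = 5 - (-1 + a)/((0 + 0) + a) = 5 - (-1 + a)/(0 + a) = 5 - (-1 + a)/a)
w(1/(-1 - 5))*(-28671) = (4 + 1/(1/(-1 - 5)))*(-28671) = (4 + 1/(1/(-6)))*(-28671) = (4 + 1/(-⅙))*(-28671) = (4 - 6)*(-28671) = -2*(-28671) = 57342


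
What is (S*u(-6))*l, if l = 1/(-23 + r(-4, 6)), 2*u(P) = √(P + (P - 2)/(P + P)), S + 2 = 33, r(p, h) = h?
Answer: -62*I*√3/51 ≈ -2.1056*I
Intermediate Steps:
S = 31 (S = -2 + 33 = 31)
u(P) = √(P + (-2 + P)/(2*P))/2 (u(P) = √(P + (P - 2)/(P + P))/2 = √(P + (-2 + P)/((2*P)))/2 = √(P + (-2 + P)*(1/(2*P)))/2 = √(P + (-2 + P)/(2*P))/2)
l = -1/17 (l = 1/(-23 + 6) = 1/(-17) = -1/17 ≈ -0.058824)
(S*u(-6))*l = (31*(√(2 - 4/(-6) + 4*(-6))/4))*(-1/17) = (31*(√(2 - 4*(-⅙) - 24)/4))*(-1/17) = (31*(√(2 + ⅔ - 24)/4))*(-1/17) = (31*(√(-64/3)/4))*(-1/17) = (31*((8*I*√3/3)/4))*(-1/17) = (31*(2*I*√3/3))*(-1/17) = (62*I*√3/3)*(-1/17) = -62*I*√3/51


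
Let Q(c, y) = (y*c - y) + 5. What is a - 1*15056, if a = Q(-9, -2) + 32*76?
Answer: -12599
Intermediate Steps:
Q(c, y) = 5 - y + c*y (Q(c, y) = (c*y - y) + 5 = (-y + c*y) + 5 = 5 - y + c*y)
a = 2457 (a = (5 - 1*(-2) - 9*(-2)) + 32*76 = (5 + 2 + 18) + 2432 = 25 + 2432 = 2457)
a - 1*15056 = 2457 - 1*15056 = 2457 - 15056 = -12599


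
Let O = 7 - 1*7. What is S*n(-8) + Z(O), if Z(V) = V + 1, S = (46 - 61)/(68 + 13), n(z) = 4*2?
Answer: -13/27 ≈ -0.48148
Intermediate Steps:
n(z) = 8
O = 0 (O = 7 - 7 = 0)
S = -5/27 (S = -15/81 = -15*1/81 = -5/27 ≈ -0.18519)
Z(V) = 1 + V
S*n(-8) + Z(O) = -5/27*8 + (1 + 0) = -40/27 + 1 = -13/27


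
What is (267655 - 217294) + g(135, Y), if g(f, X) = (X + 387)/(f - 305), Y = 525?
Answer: 4280229/85 ≈ 50356.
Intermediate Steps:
g(f, X) = (387 + X)/(-305 + f)
(267655 - 217294) + g(135, Y) = (267655 - 217294) + (387 + 525)/(-305 + 135) = 50361 + 912/(-170) = 50361 - 1/170*912 = 50361 - 456/85 = 4280229/85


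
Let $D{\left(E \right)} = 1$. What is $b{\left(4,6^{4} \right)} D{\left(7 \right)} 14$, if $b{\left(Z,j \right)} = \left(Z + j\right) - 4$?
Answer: $18144$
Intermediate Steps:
$b{\left(Z,j \right)} = -4 + Z + j$
$b{\left(4,6^{4} \right)} D{\left(7 \right)} 14 = \left(-4 + 4 + 6^{4}\right) 1 \cdot 14 = \left(-4 + 4 + 1296\right) 1 \cdot 14 = 1296 \cdot 1 \cdot 14 = 1296 \cdot 14 = 18144$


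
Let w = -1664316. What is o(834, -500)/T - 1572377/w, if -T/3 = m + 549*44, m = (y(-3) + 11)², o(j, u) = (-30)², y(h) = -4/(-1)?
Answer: 1401364031/1502877348 ≈ 0.93245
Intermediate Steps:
y(h) = 4 (y(h) = -4*(-1) = 4)
o(j, u) = 900
m = 225 (m = (4 + 11)² = 15² = 225)
T = -73143 (T = -3*(225 + 549*44) = -3*(225 + 24156) = -3*24381 = -73143)
o(834, -500)/T - 1572377/w = 900/(-73143) - 1572377/(-1664316) = 900*(-1/73143) - 1572377*(-1/1664316) = -100/8127 + 1572377/1664316 = 1401364031/1502877348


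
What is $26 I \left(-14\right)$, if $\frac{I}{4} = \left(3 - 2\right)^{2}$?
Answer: $-1456$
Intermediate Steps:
$I = 4$ ($I = 4 \left(3 - 2\right)^{2} = 4 \cdot 1^{2} = 4 \cdot 1 = 4$)
$26 I \left(-14\right) = 26 \cdot 4 \left(-14\right) = 104 \left(-14\right) = -1456$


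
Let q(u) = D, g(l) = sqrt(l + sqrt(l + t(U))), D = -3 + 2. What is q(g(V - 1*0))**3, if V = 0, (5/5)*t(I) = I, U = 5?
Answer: -1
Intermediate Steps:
t(I) = I
D = -1
g(l) = sqrt(l + sqrt(5 + l)) (g(l) = sqrt(l + sqrt(l + 5)) = sqrt(l + sqrt(5 + l)))
q(u) = -1
q(g(V - 1*0))**3 = (-1)**3 = -1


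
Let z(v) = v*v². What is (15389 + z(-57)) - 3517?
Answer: -173321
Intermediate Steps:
z(v) = v³
(15389 + z(-57)) - 3517 = (15389 + (-57)³) - 3517 = (15389 - 185193) - 3517 = -169804 - 3517 = -173321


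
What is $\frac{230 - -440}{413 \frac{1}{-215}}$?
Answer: $- \frac{144050}{413} \approx -348.79$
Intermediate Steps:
$\frac{230 - -440}{413 \frac{1}{-215}} = \frac{230 + 440}{413 \left(- \frac{1}{215}\right)} = \frac{670}{- \frac{413}{215}} = 670 \left(- \frac{215}{413}\right) = - \frac{144050}{413}$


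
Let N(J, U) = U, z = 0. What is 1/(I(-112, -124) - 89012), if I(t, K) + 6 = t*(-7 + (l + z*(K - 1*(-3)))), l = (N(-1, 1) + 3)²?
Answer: -1/90026 ≈ -1.1108e-5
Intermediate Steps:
l = 16 (l = (1 + 3)² = 4² = 16)
I(t, K) = -6 + 9*t (I(t, K) = -6 + t*(-7 + (16 + 0*(K - 1*(-3)))) = -6 + t*(-7 + (16 + 0*(K + 3))) = -6 + t*(-7 + (16 + 0*(3 + K))) = -6 + t*(-7 + (16 + 0)) = -6 + t*(-7 + 16) = -6 + t*9 = -6 + 9*t)
1/(I(-112, -124) - 89012) = 1/((-6 + 9*(-112)) - 89012) = 1/((-6 - 1008) - 89012) = 1/(-1014 - 89012) = 1/(-90026) = -1/90026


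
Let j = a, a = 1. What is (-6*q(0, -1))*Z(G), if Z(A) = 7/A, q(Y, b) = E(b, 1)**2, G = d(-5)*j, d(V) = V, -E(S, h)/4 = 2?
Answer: 2688/5 ≈ 537.60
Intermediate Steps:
E(S, h) = -8 (E(S, h) = -4*2 = -8)
j = 1
G = -5 (G = -5*1 = -5)
q(Y, b) = 64 (q(Y, b) = (-8)**2 = 64)
(-6*q(0, -1))*Z(G) = (-6*64)*(7/(-5)) = -2688*(-1)/5 = -384*(-7/5) = 2688/5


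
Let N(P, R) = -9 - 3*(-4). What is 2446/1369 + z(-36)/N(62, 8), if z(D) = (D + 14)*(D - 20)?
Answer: 1693946/4107 ≈ 412.45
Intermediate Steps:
N(P, R) = 3 (N(P, R) = -9 + 12 = 3)
z(D) = (-20 + D)*(14 + D) (z(D) = (14 + D)*(-20 + D) = (-20 + D)*(14 + D))
2446/1369 + z(-36)/N(62, 8) = 2446/1369 + (-280 + (-36)² - 6*(-36))/3 = 2446*(1/1369) + (-280 + 1296 + 216)*(⅓) = 2446/1369 + 1232*(⅓) = 2446/1369 + 1232/3 = 1693946/4107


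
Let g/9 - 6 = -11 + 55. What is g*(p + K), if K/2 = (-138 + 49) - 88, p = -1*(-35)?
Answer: -143550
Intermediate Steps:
p = 35
g = 450 (g = 54 + 9*(-11 + 55) = 54 + 9*44 = 54 + 396 = 450)
K = -354 (K = 2*((-138 + 49) - 88) = 2*(-89 - 88) = 2*(-177) = -354)
g*(p + K) = 450*(35 - 354) = 450*(-319) = -143550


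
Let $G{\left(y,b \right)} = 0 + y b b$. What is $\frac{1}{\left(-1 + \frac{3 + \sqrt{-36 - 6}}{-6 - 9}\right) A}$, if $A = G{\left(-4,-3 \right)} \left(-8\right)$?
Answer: $- \frac{5}{1952} + \frac{5 i \sqrt{42}}{35136} \approx -0.0025615 + 0.00092224 i$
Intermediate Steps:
$G{\left(y,b \right)} = y b^{2}$ ($G{\left(y,b \right)} = 0 + b y b = 0 + y b^{2} = y b^{2}$)
$A = 288$ ($A = - 4 \left(-3\right)^{2} \left(-8\right) = \left(-4\right) 9 \left(-8\right) = \left(-36\right) \left(-8\right) = 288$)
$\frac{1}{\left(-1 + \frac{3 + \sqrt{-36 - 6}}{-6 - 9}\right) A} = \frac{1}{\left(-1 + \frac{3 + \sqrt{-36 - 6}}{-6 - 9}\right) 288} = \frac{1}{\left(-1 + \frac{3 + \sqrt{-42}}{-15}\right) 288} = \frac{1}{\left(-1 + \left(3 + i \sqrt{42}\right) \left(- \frac{1}{15}\right)\right) 288} = \frac{1}{\left(-1 - \left(\frac{1}{5} + \frac{i \sqrt{42}}{15}\right)\right) 288} = \frac{1}{\left(- \frac{6}{5} - \frac{i \sqrt{42}}{15}\right) 288} = \frac{1}{- \frac{1728}{5} - \frac{96 i \sqrt{42}}{5}}$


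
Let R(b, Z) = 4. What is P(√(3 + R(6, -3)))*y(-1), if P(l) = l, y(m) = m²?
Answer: √7 ≈ 2.6458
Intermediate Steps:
P(√(3 + R(6, -3)))*y(-1) = √(3 + 4)*(-1)² = √7*1 = √7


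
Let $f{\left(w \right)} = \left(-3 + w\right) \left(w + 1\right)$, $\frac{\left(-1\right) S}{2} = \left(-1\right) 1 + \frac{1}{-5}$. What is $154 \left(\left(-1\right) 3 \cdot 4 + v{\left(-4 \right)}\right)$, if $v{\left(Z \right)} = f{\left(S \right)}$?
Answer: $- \frac{54054}{25} \approx -2162.2$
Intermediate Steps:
$S = \frac{12}{5}$ ($S = - 2 \left(\left(-1\right) 1 + \frac{1}{-5}\right) = - 2 \left(-1 - \frac{1}{5}\right) = \left(-2\right) \left(- \frac{6}{5}\right) = \frac{12}{5} \approx 2.4$)
$f{\left(w \right)} = \left(1 + w\right) \left(-3 + w\right)$ ($f{\left(w \right)} = \left(-3 + w\right) \left(1 + w\right) = \left(1 + w\right) \left(-3 + w\right)$)
$v{\left(Z \right)} = - \frac{51}{25}$ ($v{\left(Z \right)} = -3 + \left(\frac{12}{5}\right)^{2} - \frac{24}{5} = -3 + \frac{144}{25} - \frac{24}{5} = - \frac{51}{25}$)
$154 \left(\left(-1\right) 3 \cdot 4 + v{\left(-4 \right)}\right) = 154 \left(\left(-1\right) 3 \cdot 4 - \frac{51}{25}\right) = 154 \left(\left(-3\right) 4 - \frac{51}{25}\right) = 154 \left(-12 - \frac{51}{25}\right) = 154 \left(- \frac{351}{25}\right) = - \frac{54054}{25}$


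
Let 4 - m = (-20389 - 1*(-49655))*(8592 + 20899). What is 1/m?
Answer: -1/863083602 ≈ -1.1586e-9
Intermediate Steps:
m = -863083602 (m = 4 - (-20389 - 1*(-49655))*(8592 + 20899) = 4 - (-20389 + 49655)*29491 = 4 - 29266*29491 = 4 - 1*863083606 = 4 - 863083606 = -863083602)
1/m = 1/(-863083602) = -1/863083602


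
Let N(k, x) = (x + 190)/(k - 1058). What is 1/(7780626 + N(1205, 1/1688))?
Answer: 82712/643551244619 ≈ 1.2852e-7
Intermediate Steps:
N(k, x) = (190 + x)/(-1058 + k)
1/(7780626 + N(1205, 1/1688)) = 1/(7780626 + (190 + 1/1688)/(-1058 + 1205)) = 1/(7780626 + (190 + 1/1688)/147) = 1/(7780626 + (1/147)*(320721/1688)) = 1/(7780626 + 106907/82712) = 1/(643551244619/82712) = 82712/643551244619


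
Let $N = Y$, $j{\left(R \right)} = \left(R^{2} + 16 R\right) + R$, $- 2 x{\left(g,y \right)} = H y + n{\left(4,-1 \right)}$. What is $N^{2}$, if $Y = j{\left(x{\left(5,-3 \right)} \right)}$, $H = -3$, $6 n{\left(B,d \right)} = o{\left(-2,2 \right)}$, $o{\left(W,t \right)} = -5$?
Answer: $\frac{57684025}{20736} \approx 2781.8$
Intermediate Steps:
$n{\left(B,d \right)} = - \frac{5}{6}$ ($n{\left(B,d \right)} = \frac{1}{6} \left(-5\right) = - \frac{5}{6}$)
$x{\left(g,y \right)} = \frac{5}{12} + \frac{3 y}{2}$ ($x{\left(g,y \right)} = - \frac{- 3 y - \frac{5}{6}}{2} = - \frac{- \frac{5}{6} - 3 y}{2} = \frac{5}{12} + \frac{3 y}{2}$)
$j{\left(R \right)} = R^{2} + 17 R$
$Y = - \frac{7595}{144}$ ($Y = \left(\frac{5}{12} + \frac{3}{2} \left(-3\right)\right) \left(17 + \left(\frac{5}{12} + \frac{3}{2} \left(-3\right)\right)\right) = \left(\frac{5}{12} - \frac{9}{2}\right) \left(17 + \left(\frac{5}{12} - \frac{9}{2}\right)\right) = - \frac{49 \left(17 - \frac{49}{12}\right)}{12} = \left(- \frac{49}{12}\right) \frac{155}{12} = - \frac{7595}{144} \approx -52.743$)
$N = - \frac{7595}{144} \approx -52.743$
$N^{2} = \left(- \frac{7595}{144}\right)^{2} = \frac{57684025}{20736}$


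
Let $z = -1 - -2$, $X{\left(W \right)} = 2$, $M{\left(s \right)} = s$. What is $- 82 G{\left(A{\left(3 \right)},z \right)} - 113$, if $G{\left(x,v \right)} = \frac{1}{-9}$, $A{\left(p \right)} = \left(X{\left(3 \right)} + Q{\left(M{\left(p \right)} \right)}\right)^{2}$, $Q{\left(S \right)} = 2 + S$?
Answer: $- \frac{935}{9} \approx -103.89$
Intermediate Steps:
$z = 1$ ($z = -1 + 2 = 1$)
$A{\left(p \right)} = \left(4 + p\right)^{2}$ ($A{\left(p \right)} = \left(2 + \left(2 + p\right)\right)^{2} = \left(4 + p\right)^{2}$)
$G{\left(x,v \right)} = - \frac{1}{9}$
$- 82 G{\left(A{\left(3 \right)},z \right)} - 113 = \left(-82\right) \left(- \frac{1}{9}\right) - 113 = \frac{82}{9} - 113 = - \frac{935}{9}$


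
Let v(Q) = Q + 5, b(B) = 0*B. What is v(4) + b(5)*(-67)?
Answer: 9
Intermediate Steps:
b(B) = 0
v(Q) = 5 + Q
v(4) + b(5)*(-67) = (5 + 4) + 0*(-67) = 9 + 0 = 9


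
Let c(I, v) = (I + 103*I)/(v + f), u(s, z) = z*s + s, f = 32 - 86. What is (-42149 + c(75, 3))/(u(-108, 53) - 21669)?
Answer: 239711/155839 ≈ 1.5382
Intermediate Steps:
f = -54
u(s, z) = s + s*z (u(s, z) = s*z + s = s + s*z)
c(I, v) = 104*I/(-54 + v) (c(I, v) = (I + 103*I)/(v - 54) = (104*I)/(-54 + v) = 104*I/(-54 + v))
(-42149 + c(75, 3))/(u(-108, 53) - 21669) = (-42149 + 104*75/(-54 + 3))/(-108*(1 + 53) - 21669) = (-42149 + 104*75/(-51))/(-108*54 - 21669) = (-42149 + 104*75*(-1/51))/(-5832 - 21669) = (-42149 - 2600/17)/(-27501) = -719133/17*(-1/27501) = 239711/155839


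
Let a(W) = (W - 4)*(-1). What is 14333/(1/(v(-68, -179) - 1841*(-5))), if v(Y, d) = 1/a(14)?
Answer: 1319338317/10 ≈ 1.3193e+8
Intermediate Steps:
a(W) = 4 - W (a(W) = (-4 + W)*(-1) = 4 - W)
v(Y, d) = -1/10 (v(Y, d) = 1/(4 - 1*14) = 1/(4 - 14) = 1/(-10) = -1/10)
14333/(1/(v(-68, -179) - 1841*(-5))) = 14333/(1/(-1/10 - 1841*(-5))) = 14333/(1/(-1/10 + 9205)) = 14333/(1/(92049/10)) = 14333/(10/92049) = 14333*(92049/10) = 1319338317/10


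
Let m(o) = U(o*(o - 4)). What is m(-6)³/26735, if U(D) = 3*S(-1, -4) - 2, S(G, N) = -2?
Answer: -512/26735 ≈ -0.019151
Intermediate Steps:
U(D) = -8 (U(D) = 3*(-2) - 2 = -6 - 2 = -8)
m(o) = -8
m(-6)³/26735 = (-8)³/26735 = -512*1/26735 = -512/26735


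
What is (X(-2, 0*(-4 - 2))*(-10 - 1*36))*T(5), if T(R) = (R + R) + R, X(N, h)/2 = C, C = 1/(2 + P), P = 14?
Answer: -345/4 ≈ -86.250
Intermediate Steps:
C = 1/16 (C = 1/(2 + 14) = 1/16 ≈ 0.062500)
X(N, h) = ⅛ (X(N, h) = 2*(1/16) = ⅛)
T(R) = 3*R (T(R) = 2*R + R = 3*R)
(X(-2, 0*(-4 - 2))*(-10 - 1*36))*T(5) = ((-10 - 1*36)/8)*(3*5) = ((-10 - 36)/8)*15 = ((⅛)*(-46))*15 = -23/4*15 = -345/4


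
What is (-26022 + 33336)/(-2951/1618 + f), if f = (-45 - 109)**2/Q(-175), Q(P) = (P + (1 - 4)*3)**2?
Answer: -50081708064/7692071 ≈ -6510.8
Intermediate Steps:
Q(P) = (-9 + P)**2 (Q(P) = (P - 3*3)**2 = (P - 9)**2 = (-9 + P)**2)
f = 5929/8464 (f = (-45 - 109)**2/((-9 - 175)**2) = (-154)**2/((-184)**2) = 23716/33856 = 23716*(1/33856) = 5929/8464 ≈ 0.70050)
(-26022 + 33336)/(-2951/1618 + f) = (-26022 + 33336)/(-2951/1618 + 5929/8464) = 7314/(-2951*1/1618 + 5929/8464) = 7314/(-2951/1618 + 5929/8464) = 7314/(-7692071/6847376) = 7314*(-6847376/7692071) = -50081708064/7692071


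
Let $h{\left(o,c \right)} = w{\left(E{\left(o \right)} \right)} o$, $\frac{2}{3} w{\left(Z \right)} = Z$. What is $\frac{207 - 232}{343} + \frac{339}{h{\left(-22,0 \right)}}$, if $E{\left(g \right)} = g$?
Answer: $\frac{32709}{83006} \approx 0.39406$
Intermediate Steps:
$w{\left(Z \right)} = \frac{3 Z}{2}$
$h{\left(o,c \right)} = \frac{3 o^{2}}{2}$ ($h{\left(o,c \right)} = \frac{3 o}{2} o = \frac{3 o^{2}}{2}$)
$\frac{207 - 232}{343} + \frac{339}{h{\left(-22,0 \right)}} = \frac{207 - 232}{343} + \frac{339}{\frac{3}{2} \left(-22\right)^{2}} = \left(207 - 232\right) \frac{1}{343} + \frac{339}{\frac{3}{2} \cdot 484} = \left(-25\right) \frac{1}{343} + \frac{339}{726} = - \frac{25}{343} + 339 \cdot \frac{1}{726} = - \frac{25}{343} + \frac{113}{242} = \frac{32709}{83006}$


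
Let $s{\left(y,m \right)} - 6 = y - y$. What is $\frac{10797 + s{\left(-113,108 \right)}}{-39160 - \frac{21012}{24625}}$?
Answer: $- \frac{266023875}{964336012} \approx -0.27586$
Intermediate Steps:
$s{\left(y,m \right)} = 6$ ($s{\left(y,m \right)} = 6 + \left(y - y\right) = 6 + 0 = 6$)
$\frac{10797 + s{\left(-113,108 \right)}}{-39160 - \frac{21012}{24625}} = \frac{10797 + 6}{-39160 - \frac{21012}{24625}} = \frac{10803}{-39160 - \frac{21012}{24625}} = \frac{10803}{- \frac{964336012}{24625}} = 10803 \left(- \frac{24625}{964336012}\right) = - \frac{266023875}{964336012}$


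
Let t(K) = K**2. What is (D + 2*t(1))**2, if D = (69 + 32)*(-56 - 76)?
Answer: 177688900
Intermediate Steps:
D = -13332 (D = 101*(-132) = -13332)
(D + 2*t(1))**2 = (-13332 + 2*1**2)**2 = (-13332 + 2*1)**2 = (-13332 + 2)**2 = (-13330)**2 = 177688900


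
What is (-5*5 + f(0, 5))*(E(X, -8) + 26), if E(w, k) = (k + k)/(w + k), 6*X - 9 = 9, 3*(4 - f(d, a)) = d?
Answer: -3066/5 ≈ -613.20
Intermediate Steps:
f(d, a) = 4 - d/3
X = 3 (X = 3/2 + (⅙)*9 = 3/2 + 3/2 = 3)
E(w, k) = 2*k/(k + w) (E(w, k) = (2*k)/(k + w) = 2*k/(k + w))
(-5*5 + f(0, 5))*(E(X, -8) + 26) = (-5*5 + (4 - ⅓*0))*(2*(-8)/(-8 + 3) + 26) = (-25 + (4 + 0))*(2*(-8)/(-5) + 26) = (-25 + 4)*(2*(-8)*(-⅕) + 26) = -21*(16/5 + 26) = -21*146/5 = -3066/5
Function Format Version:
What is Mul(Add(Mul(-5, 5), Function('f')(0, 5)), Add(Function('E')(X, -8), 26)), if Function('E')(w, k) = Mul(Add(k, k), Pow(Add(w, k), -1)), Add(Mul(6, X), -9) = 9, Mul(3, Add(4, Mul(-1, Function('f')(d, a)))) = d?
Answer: Rational(-3066, 5) ≈ -613.20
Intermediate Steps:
Function('f')(d, a) = Add(4, Mul(Rational(-1, 3), d))
X = 3 (X = Add(Rational(3, 2), Mul(Rational(1, 6), 9)) = Add(Rational(3, 2), Rational(3, 2)) = 3)
Function('E')(w, k) = Mul(2, k, Pow(Add(k, w), -1)) (Function('E')(w, k) = Mul(Mul(2, k), Pow(Add(k, w), -1)) = Mul(2, k, Pow(Add(k, w), -1)))
Mul(Add(Mul(-5, 5), Function('f')(0, 5)), Add(Function('E')(X, -8), 26)) = Mul(Add(Mul(-5, 5), Add(4, Mul(Rational(-1, 3), 0))), Add(Mul(2, -8, Pow(Add(-8, 3), -1)), 26)) = Mul(Add(-25, Add(4, 0)), Add(Mul(2, -8, Pow(-5, -1)), 26)) = Mul(Add(-25, 4), Add(Mul(2, -8, Rational(-1, 5)), 26)) = Mul(-21, Add(Rational(16, 5), 26)) = Mul(-21, Rational(146, 5)) = Rational(-3066, 5)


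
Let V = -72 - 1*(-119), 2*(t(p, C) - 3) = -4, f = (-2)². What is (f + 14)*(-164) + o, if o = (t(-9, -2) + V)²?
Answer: -648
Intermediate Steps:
f = 4
t(p, C) = 1 (t(p, C) = 3 + (½)*(-4) = 3 - 2 = 1)
V = 47 (V = -72 + 119 = 47)
o = 2304 (o = (1 + 47)² = 48² = 2304)
(f + 14)*(-164) + o = (4 + 14)*(-164) + 2304 = 18*(-164) + 2304 = -2952 + 2304 = -648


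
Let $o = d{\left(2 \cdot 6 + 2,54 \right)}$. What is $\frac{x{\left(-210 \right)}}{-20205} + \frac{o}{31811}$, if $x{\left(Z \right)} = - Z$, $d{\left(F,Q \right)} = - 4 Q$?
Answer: $- \frac{736306}{42849417} \approx -0.017184$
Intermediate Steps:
$o = -216$ ($o = \left(-4\right) 54 = -216$)
$\frac{x{\left(-210 \right)}}{-20205} + \frac{o}{31811} = \frac{\left(-1\right) \left(-210\right)}{-20205} - \frac{216}{31811} = 210 \left(- \frac{1}{20205}\right) - \frac{216}{31811} = - \frac{14}{1347} - \frac{216}{31811} = - \frac{736306}{42849417}$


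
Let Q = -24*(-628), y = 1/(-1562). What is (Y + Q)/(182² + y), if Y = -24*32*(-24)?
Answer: 52333248/51739687 ≈ 1.0115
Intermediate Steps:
y = -1/1562 ≈ -0.00064021
Q = 15072
Y = 18432 (Y = -768*(-24) = 18432)
(Y + Q)/(182² + y) = (18432 + 15072)/(182² - 1/1562) = 33504/(33124 - 1/1562) = 33504/(51739687/1562) = 33504*(1562/51739687) = 52333248/51739687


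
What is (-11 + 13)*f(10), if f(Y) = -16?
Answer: -32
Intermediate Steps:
(-11 + 13)*f(10) = (-11 + 13)*(-16) = 2*(-16) = -32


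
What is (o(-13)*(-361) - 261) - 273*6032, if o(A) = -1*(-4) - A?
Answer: -1653134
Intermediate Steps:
o(A) = 4 - A
(o(-13)*(-361) - 261) - 273*6032 = ((4 - 1*(-13))*(-361) - 261) - 273*6032 = ((4 + 13)*(-361) - 261) - 1*1646736 = (17*(-361) - 261) - 1646736 = (-6137 - 261) - 1646736 = -6398 - 1646736 = -1653134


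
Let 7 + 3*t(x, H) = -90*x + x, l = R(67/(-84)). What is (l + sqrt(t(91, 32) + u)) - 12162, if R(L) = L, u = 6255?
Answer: -1021675/84 + sqrt(3553) ≈ -12103.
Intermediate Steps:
l = -67/84 (l = 67/(-84) = 67*(-1/84) = -67/84 ≈ -0.79762)
t(x, H) = -7/3 - 89*x/3 (t(x, H) = -7/3 + (-90*x + x)/3 = -7/3 + (-89*x)/3 = -7/3 - 89*x/3)
(l + sqrt(t(91, 32) + u)) - 12162 = (-67/84 + sqrt((-7/3 - 89/3*91) + 6255)) - 12162 = (-67/84 + sqrt((-7/3 - 8099/3) + 6255)) - 12162 = (-67/84 + sqrt(-2702 + 6255)) - 12162 = (-67/84 + sqrt(3553)) - 12162 = -1021675/84 + sqrt(3553)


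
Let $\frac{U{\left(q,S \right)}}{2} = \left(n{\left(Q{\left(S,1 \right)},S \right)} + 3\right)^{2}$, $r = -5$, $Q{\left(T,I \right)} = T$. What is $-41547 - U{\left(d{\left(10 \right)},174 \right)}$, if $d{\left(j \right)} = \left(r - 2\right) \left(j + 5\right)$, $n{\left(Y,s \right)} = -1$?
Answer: $-41555$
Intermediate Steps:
$d{\left(j \right)} = -35 - 7 j$ ($d{\left(j \right)} = \left(-5 - 2\right) \left(j + 5\right) = - 7 \left(5 + j\right) = -35 - 7 j$)
$U{\left(q,S \right)} = 8$ ($U{\left(q,S \right)} = 2 \left(-1 + 3\right)^{2} = 2 \cdot 2^{2} = 2 \cdot 4 = 8$)
$-41547 - U{\left(d{\left(10 \right)},174 \right)} = -41547 - 8 = -41555$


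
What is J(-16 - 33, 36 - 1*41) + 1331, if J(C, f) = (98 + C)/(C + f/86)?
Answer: 5611275/4219 ≈ 1330.0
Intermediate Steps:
J(C, f) = (98 + C)/(C + f/86) (J(C, f) = (98 + C)/(C + f*(1/86)) = (98 + C)/(C + f/86))
J(-16 - 33, 36 - 1*41) + 1331 = 86*(98 + (-16 - 33))/((36 - 1*41) + 86*(-16 - 33)) + 1331 = 86*(98 - 49)/((36 - 41) + 86*(-49)) + 1331 = 86*49/(-5 - 4214) + 1331 = 86*49/(-4219) + 1331 = 86*(-1/4219)*49 + 1331 = -4214/4219 + 1331 = 5611275/4219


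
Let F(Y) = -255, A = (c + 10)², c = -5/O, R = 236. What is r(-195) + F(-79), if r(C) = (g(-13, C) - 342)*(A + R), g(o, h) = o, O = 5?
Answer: -112790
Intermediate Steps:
c = -1 (c = -5/5 = -5*⅕ = -1)
A = 81 (A = (-1 + 10)² = 9² = 81)
r(C) = -112535 (r(C) = (-13 - 342)*(81 + 236) = -355*317 = -112535)
r(-195) + F(-79) = -112535 - 255 = -112790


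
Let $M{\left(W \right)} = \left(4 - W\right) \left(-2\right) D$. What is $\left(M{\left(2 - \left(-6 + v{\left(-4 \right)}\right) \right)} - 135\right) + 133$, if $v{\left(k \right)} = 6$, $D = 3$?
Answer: $-14$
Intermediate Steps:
$M{\left(W \right)} = -24 + 6 W$ ($M{\left(W \right)} = \left(4 - W\right) \left(-2\right) 3 = \left(-8 + 2 W\right) 3 = -24 + 6 W$)
$\left(M{\left(2 - \left(-6 + v{\left(-4 \right)}\right) \right)} - 135\right) + 133 = \left(\left(-24 + 6 \left(2 + \left(6 - 6\right)\right)\right) - 135\right) + 133 = \left(\left(-24 + 6 \left(2 + 0\right)\right) - 135\right) + 133 = \left(\left(-24 + 6 \cdot 2\right) - 135\right) + 133 = \left(\left(-24 + 12\right) - 135\right) + 133 = \left(-12 - 135\right) + 133 = -147 + 133 = -14$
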